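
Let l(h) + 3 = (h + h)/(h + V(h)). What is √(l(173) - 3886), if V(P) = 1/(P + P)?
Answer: I*√171944559965/6651 ≈ 62.346*I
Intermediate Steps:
V(P) = 1/(2*P)
l(h) = -3 + 2*h/(h + 1/(2*h)) (l(h) = -3 + (h + h)/(h + 1/(2*h)) = -3 + (2*h)/(h + 1/(2*h)) = -3 + 2*h/(h + 1/(2*h)))
√(l(173) - 3886) = √((-3 - 2*173²)/(1 + 2*173²) - 3886) = √((-3 - 2*29929)/(1 + 2*29929) - 3886) = √((-3 - 59858)/(1 + 59858) - 3886) = √(-59861/59859 - 3886) = √(-232671935/59859) = I*√171944559965/6651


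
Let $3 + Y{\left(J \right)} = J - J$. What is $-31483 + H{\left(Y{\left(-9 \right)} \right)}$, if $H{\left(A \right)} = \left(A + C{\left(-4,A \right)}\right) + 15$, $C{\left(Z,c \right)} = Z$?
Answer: $-31475$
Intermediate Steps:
$Y{\left(J \right)} = -3$ ($Y{\left(J \right)} = -3 + \left(J - J\right) = -3 + 0 = -3$)
$H{\left(A \right)} = 11 + A$ ($H{\left(A \right)} = \left(A - 4\right) + 15 = \left(-4 + A\right) + 15 = 11 + A$)
$-31483 + H{\left(Y{\left(-9 \right)} \right)} = -31483 + \left(11 - 3\right) = -31483 + 8 = -31475$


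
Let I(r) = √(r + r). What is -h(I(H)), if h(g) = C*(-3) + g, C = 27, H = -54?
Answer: 81 - 6*I*√3 ≈ 81.0 - 10.392*I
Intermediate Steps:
I(r) = √2*√r (I(r) = √(2*r) = √2*√r)
h(g) = -81 + g (h(g) = 27*(-3) + g = -81 + g)
-h(I(H)) = -(-81 + √2*√(-54)) = -(-81 + √2*(3*I*√6)) = -(-81 + 6*I*√3) = 81 - 6*I*√3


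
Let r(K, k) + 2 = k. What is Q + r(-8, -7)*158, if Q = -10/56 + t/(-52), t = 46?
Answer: -517995/364 ≈ -1423.1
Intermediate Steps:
r(K, k) = -2 + k
Q = -387/364 (Q = -10/56 + 46/(-52) = -10*1/56 + 46*(-1/52) = -5/28 - 23/26 = -387/364 ≈ -1.0632)
Q + r(-8, -7)*158 = -387/364 + (-2 - 7)*158 = -387/364 - 9*158 = -387/364 - 1422 = -517995/364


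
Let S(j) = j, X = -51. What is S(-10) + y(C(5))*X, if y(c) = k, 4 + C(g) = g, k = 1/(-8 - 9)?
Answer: -7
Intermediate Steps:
k = -1/17 (k = 1/(-17) = -1/17 ≈ -0.058824)
C(g) = -4 + g
y(c) = -1/17
S(-10) + y(C(5))*X = -10 - 1/17*(-51) = -10 + 3 = -7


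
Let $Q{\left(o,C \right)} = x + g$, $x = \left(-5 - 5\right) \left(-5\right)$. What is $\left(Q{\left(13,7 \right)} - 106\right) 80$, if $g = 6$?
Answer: $-4000$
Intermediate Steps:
$x = 50$ ($x = \left(-10\right) \left(-5\right) = 50$)
$Q{\left(o,C \right)} = 56$ ($Q{\left(o,C \right)} = 50 + 6 = 56$)
$\left(Q{\left(13,7 \right)} - 106\right) 80 = \left(56 - 106\right) 80 = \left(-50\right) 80 = -4000$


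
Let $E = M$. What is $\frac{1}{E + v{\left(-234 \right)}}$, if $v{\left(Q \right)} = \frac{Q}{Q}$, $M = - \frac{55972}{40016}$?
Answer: $- \frac{10004}{3989} \approx -2.5079$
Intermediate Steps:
$M = - \frac{13993}{10004}$ ($M = \left(-55972\right) \frac{1}{40016} = - \frac{13993}{10004} \approx -1.3987$)
$E = - \frac{13993}{10004} \approx -1.3987$
$v{\left(Q \right)} = 1$
$\frac{1}{E + v{\left(-234 \right)}} = \frac{1}{- \frac{13993}{10004} + 1} = \frac{1}{- \frac{3989}{10004}} = - \frac{10004}{3989}$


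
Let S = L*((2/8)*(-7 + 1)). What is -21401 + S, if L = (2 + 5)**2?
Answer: -42949/2 ≈ -21475.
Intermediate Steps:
L = 49 (L = 7**2 = 49)
S = -147/2 (S = 49*((2/8)*(-7 + 1)) = 49*((2*(1/8))*(-6)) = 49*((1/4)*(-6)) = 49*(-3/2) = -147/2 ≈ -73.500)
-21401 + S = -21401 - 147/2 = -42949/2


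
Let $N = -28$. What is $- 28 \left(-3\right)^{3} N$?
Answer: $-21168$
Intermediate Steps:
$- 28 \left(-3\right)^{3} N = - 28 \left(-3\right)^{3} \left(-28\right) = \left(-28\right) \left(-27\right) \left(-28\right) = 756 \left(-28\right) = -21168$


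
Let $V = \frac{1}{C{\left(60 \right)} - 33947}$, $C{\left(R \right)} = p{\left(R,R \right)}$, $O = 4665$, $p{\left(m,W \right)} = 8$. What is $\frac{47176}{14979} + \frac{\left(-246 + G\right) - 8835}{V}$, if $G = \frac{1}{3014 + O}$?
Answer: $\frac{35450323616492942}{115023741} \approx 3.082 \cdot 10^{8}$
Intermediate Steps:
$C{\left(R \right)} = 8$
$G = \frac{1}{7679}$ ($G = \frac{1}{3014 + 4665} = \frac{1}{7679} \approx 0.00013023$)
$V = - \frac{1}{33939}$ ($V = \frac{1}{8 - 33947} = \frac{1}{-33939} = - \frac{1}{33939} \approx -2.9465 \cdot 10^{-5}$)
$\frac{47176}{14979} + \frac{\left(-246 + G\right) - 8835}{V} = \frac{47176}{14979} + \frac{\left(-246 + \frac{1}{7679}\right) - 8835}{- \frac{1}{33939}} = 47176 \cdot \frac{1}{14979} + \left(- \frac{1889033}{7679} - 8835\right) \left(-33939\right) = \frac{47176}{14979} - - \frac{2366668219122}{7679} = \frac{47176}{14979} + \frac{2366668219122}{7679} = \frac{35450323616492942}{115023741}$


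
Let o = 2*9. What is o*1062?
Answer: 19116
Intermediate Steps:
o = 18
o*1062 = 18*1062 = 19116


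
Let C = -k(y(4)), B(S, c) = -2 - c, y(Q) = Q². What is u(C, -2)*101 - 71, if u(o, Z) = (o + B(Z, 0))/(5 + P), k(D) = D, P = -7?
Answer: 838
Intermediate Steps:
C = -16 (C = -1*4² = -1*16 = -16)
u(o, Z) = 1 - o/2 (u(o, Z) = (o + (-2 - 1*0))/(5 - 7) = (o + (-2 + 0))/(-2) = (o - 2)*(-½) = (-2 + o)*(-½) = 1 - o/2)
u(C, -2)*101 - 71 = (1 - ½*(-16))*101 - 71 = (1 + 8)*101 - 71 = 9*101 - 71 = 909 - 71 = 838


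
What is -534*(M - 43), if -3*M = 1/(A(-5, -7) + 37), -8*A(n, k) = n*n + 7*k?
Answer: 459329/20 ≈ 22966.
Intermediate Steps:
A(n, k) = -7*k/8 - n²/8 (A(n, k) = -(n*n + 7*k)/8 = -(n² + 7*k)/8 = -7*k/8 - n²/8)
M = -1/120 (M = -1/(3*((-7/8*(-7) - ⅛*(-5)²) + 37)) = -1/(3*((49/8 - ⅛*25) + 37)) = -1/(3*((49/8 - 25/8) + 37)) = -1/(3*(3 + 37)) = -⅓/40 = -⅓*1/40 = -1/120 ≈ -0.0083333)
-534*(M - 43) = -534*(-1/120 - 43) = -534*(-5161/120) = 459329/20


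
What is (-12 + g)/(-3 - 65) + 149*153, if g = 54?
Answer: 775077/34 ≈ 22796.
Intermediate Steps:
(-12 + g)/(-3 - 65) + 149*153 = (-12 + 54)/(-3 - 65) + 149*153 = 42/(-68) + 22797 = 42*(-1/68) + 22797 = -21/34 + 22797 = 775077/34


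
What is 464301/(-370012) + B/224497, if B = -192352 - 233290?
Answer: -37389547043/11866654852 ≈ -3.1508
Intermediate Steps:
B = -425642
464301/(-370012) + B/224497 = 464301/(-370012) - 425642/224497 = 464301*(-1/370012) - 425642*1/224497 = -464301/370012 - 60806/32071 = -37389547043/11866654852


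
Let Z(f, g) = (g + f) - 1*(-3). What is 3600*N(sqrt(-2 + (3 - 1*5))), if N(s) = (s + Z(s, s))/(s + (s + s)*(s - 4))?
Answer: -19440/13 - 1080*I/13 ≈ -1495.4 - 83.077*I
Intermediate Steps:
Z(f, g) = 3 + f + g (Z(f, g) = (f + g) + 3 = 3 + f + g)
N(s) = (3 + 3*s)/(s + 2*s*(-4 + s)) (N(s) = (s + (3 + s + s))/(s + (s + s)*(s - 4)) = (s + (3 + 2*s))/(s + (2*s)*(-4 + s)) = (3 + 3*s)/(s + 2*s*(-4 + s)))
3600*N(sqrt(-2 + (3 - 1*5))) = 3600*(3*(1 + sqrt(-2 + (3 - 1*5)))/((sqrt(-2 + (3 - 1*5)))*(-7 + 2*sqrt(-2 + (3 - 1*5))))) = 3600*(3*(1 + sqrt(-2 + (3 - 5)))/((sqrt(-2 + (3 - 5)))*(-7 + 2*sqrt(-2 + (3 - 5))))) = 3600*(3*(1 + sqrt(-2 - 2))/((sqrt(-2 - 2))*(-7 + 2*sqrt(-2 - 2)))) = 3600*(3*(1 + sqrt(-4))/((sqrt(-4))*(-7 + 2*sqrt(-4)))) = 3600*(3*(1 + 2*I)/(((2*I))*(-7 + 2*(2*I)))) = 3600*(3*(-I/2)*(1 + 2*I)/(-7 + 4*I)) = 3600*(3*(-I/2)*((-7 - 4*I)/65)*(1 + 2*I)) = 3600*(-3*I*(1 + 2*I)*(-7 - 4*I)/130) = -1080*I*(1 + 2*I)*(-7 - 4*I)/13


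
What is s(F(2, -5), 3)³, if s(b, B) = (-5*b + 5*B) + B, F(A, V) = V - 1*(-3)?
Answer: 21952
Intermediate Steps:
F(A, V) = 3 + V (F(A, V) = V + 3 = 3 + V)
s(b, B) = -5*b + 6*B
s(F(2, -5), 3)³ = (-5*(3 - 5) + 6*3)³ = (-5*(-2) + 18)³ = (10 + 18)³ = 28³ = 21952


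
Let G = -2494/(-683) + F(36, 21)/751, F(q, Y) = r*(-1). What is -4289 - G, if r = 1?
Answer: -2201841948/512933 ≈ -4292.6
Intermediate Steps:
F(q, Y) = -1 (F(q, Y) = 1*(-1) = -1)
G = 1872311/512933 (G = -2494/(-683) - 1/751 = -2494*(-1/683) - 1*1/751 = 2494/683 - 1/751 = 1872311/512933 ≈ 3.6502)
-4289 - G = -4289 - 1*1872311/512933 = -4289 - 1872311/512933 = -2201841948/512933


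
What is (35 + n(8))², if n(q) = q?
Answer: 1849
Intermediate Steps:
(35 + n(8))² = (35 + 8)² = 43² = 1849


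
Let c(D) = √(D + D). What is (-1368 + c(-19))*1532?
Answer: -2095776 + 1532*I*√38 ≈ -2.0958e+6 + 9443.9*I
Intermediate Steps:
c(D) = √2*√D (c(D) = √(2*D) = √2*√D)
(-1368 + c(-19))*1532 = (-1368 + √2*√(-19))*1532 = (-1368 + √2*(I*√19))*1532 = (-1368 + I*√38)*1532 = -2095776 + 1532*I*√38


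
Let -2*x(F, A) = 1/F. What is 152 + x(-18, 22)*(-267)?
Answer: 1735/12 ≈ 144.58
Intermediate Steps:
x(F, A) = -1/(2*F)
152 + x(-18, 22)*(-267) = 152 - 1/2/(-18)*(-267) = 152 - 1/2*(-1/18)*(-267) = 152 + (1/36)*(-267) = 152 - 89/12 = 1735/12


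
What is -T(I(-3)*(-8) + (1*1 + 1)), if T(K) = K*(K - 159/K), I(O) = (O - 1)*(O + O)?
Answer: -35941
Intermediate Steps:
I(O) = 2*O*(-1 + O) (I(O) = (-1 + O)*(2*O) = 2*O*(-1 + O))
-T(I(-3)*(-8) + (1*1 + 1)) = -(-159 + ((2*(-3)*(-1 - 3))*(-8) + (1*1 + 1))²) = -(-159 + ((2*(-3)*(-4))*(-8) + (1 + 1))²) = -(-159 + (24*(-8) + 2)²) = -(-159 + (-192 + 2)²) = -(-159 + (-190)²) = -(-159 + 36100) = -1*35941 = -35941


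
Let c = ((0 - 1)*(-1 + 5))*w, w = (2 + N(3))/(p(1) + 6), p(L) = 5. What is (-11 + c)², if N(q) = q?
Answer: 19881/121 ≈ 164.31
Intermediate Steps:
w = 5/11 (w = (2 + 3)/(5 + 6) = 5/11 ≈ 0.45455)
c = -20/11 (c = ((0 - 1)*(-1 + 5))*(5/11) = -1*4*(5/11) = -4*5/11 = -20/11 ≈ -1.8182)
(-11 + c)² = (-11 - 20/11)² = (-141/11)² = 19881/121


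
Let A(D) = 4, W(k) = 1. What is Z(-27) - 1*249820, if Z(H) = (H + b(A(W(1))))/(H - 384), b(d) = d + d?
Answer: -102676001/411 ≈ -2.4982e+5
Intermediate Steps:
b(d) = 2*d
Z(H) = (8 + H)/(-384 + H) (Z(H) = (H + 2*4)/(H - 384) = (H + 8)/(-384 + H) = (8 + H)/(-384 + H))
Z(-27) - 1*249820 = (8 - 27)/(-384 - 27) - 1*249820 = -19/(-411) - 249820 = -1/411*(-19) - 249820 = 19/411 - 249820 = -102676001/411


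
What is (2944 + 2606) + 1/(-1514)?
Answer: 8402699/1514 ≈ 5550.0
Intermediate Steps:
(2944 + 2606) + 1/(-1514) = 5550 - 1/1514 = 8402699/1514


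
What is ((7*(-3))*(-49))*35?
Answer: 36015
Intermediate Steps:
((7*(-3))*(-49))*35 = -21*(-49)*35 = 1029*35 = 36015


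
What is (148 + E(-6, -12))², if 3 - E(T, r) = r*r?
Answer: 49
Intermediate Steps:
E(T, r) = 3 - r² (E(T, r) = 3 - r*r = 3 - r²)
(148 + E(-6, -12))² = (148 + (3 - 1*(-12)²))² = (148 + (3 - 1*144))² = (148 + (3 - 144))² = (148 - 141)² = 7² = 49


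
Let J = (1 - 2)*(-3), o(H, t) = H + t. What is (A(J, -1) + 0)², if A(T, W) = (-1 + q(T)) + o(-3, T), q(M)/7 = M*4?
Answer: 6889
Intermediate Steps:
q(M) = 28*M (q(M) = 7*(M*4) = 7*(4*M) = 28*M)
J = 3 (J = -1*(-3) = 3)
A(T, W) = -4 + 29*T (A(T, W) = (-1 + 28*T) + (-3 + T) = -4 + 29*T)
(A(J, -1) + 0)² = ((-4 + 29*3) + 0)² = ((-4 + 87) + 0)² = (83 + 0)² = 83² = 6889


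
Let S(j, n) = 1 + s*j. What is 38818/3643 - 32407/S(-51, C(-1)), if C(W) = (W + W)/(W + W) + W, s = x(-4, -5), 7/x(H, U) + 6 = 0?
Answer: -231420424/440803 ≈ -525.00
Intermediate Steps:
x(H, U) = -7/6 (x(H, U) = 7/(-6 + 0) = 7/(-6) = 7*(-1/6) = -7/6)
s = -7/6 ≈ -1.1667
C(W) = 1 + W (C(W) = (2*W)/((2*W)) + W = (2*W)*(1/(2*W)) + W = 1 + W)
S(j, n) = 1 - 7*j/6
38818/3643 - 32407/S(-51, C(-1)) = 38818/3643 - 32407/(1 - 7/6*(-51)) = 38818*(1/3643) - 32407/(1 + 119/2) = 38818/3643 - 32407/121/2 = 38818/3643 - 32407*2/121 = 38818/3643 - 64814/121 = -231420424/440803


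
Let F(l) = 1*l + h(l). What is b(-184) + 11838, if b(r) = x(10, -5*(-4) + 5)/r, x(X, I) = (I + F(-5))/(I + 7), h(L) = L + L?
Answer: 34851067/2944 ≈ 11838.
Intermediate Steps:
h(L) = 2*L
F(l) = 3*l (F(l) = 1*l + 2*l = l + 2*l = 3*l)
x(X, I) = (-15 + I)/(7 + I) (x(X, I) = (I + 3*(-5))/(I + 7) = (I - 15)/(7 + I) = (-15 + I)/(7 + I))
b(r) = 5/(16*r) (b(r) = ((-15 + (-5*(-4) + 5))/(7 + (-5*(-4) + 5)))/r = ((-15 + (20 + 5))/(7 + (20 + 5)))/r = ((-15 + 25)/(7 + 25))/r = (10/32)/r = ((1/32)*10)/r = 5/(16*r))
b(-184) + 11838 = (5/16)/(-184) + 11838 = (5/16)*(-1/184) + 11838 = -5/2944 + 11838 = 34851067/2944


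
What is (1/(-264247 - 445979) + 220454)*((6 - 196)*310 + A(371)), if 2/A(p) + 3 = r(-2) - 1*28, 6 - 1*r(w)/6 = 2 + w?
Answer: -2561677152347683/197285 ≈ -1.2985e+10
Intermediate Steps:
r(w) = 24 - 6*w (r(w) = 36 - 6*(2 + w) = 36 + (-12 - 6*w) = 24 - 6*w)
A(p) = 2/5 (A(p) = 2/(-3 + ((24 - 6*(-2)) - 1*28)) = 2/(-3 + ((24 + 12) - 28)) = 2/(-3 + (36 - 28)) = 2/(-3 + 8) = 2/5)
(1/(-264247 - 445979) + 220454)*((6 - 196)*310 + A(371)) = (1/(-264247 - 445979) + 220454)*((6 - 196)*310 + 2/5) = (1/(-710226) + 220454)*(-190*310 + 2/5) = (-1/710226 + 220454)*(-58900 + 2/5) = (156572162603/710226)*(-294498/5) = -2561677152347683/197285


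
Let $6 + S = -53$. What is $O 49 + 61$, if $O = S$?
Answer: $-2830$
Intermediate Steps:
$S = -59$ ($S = -6 - 53 = -59$)
$O = -59$
$O 49 + 61 = \left(-59\right) 49 + 61 = -2891 + 61 = -2830$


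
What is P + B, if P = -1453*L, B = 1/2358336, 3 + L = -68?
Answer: 243293016769/2358336 ≈ 1.0316e+5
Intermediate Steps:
L = -71 (L = -3 - 68 = -71)
B = 1/2358336 ≈ 4.2403e-7
P = 103163 (P = -1453*(-71) = 103163)
P + B = 103163 + 1/2358336 = 243293016769/2358336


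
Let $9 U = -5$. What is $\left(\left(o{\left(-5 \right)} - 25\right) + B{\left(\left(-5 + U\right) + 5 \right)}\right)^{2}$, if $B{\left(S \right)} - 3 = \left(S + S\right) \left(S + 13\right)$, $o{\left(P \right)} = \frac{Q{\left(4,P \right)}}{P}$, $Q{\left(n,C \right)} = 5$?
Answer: $\frac{8898289}{6561} \approx 1356.2$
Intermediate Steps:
$U = - \frac{5}{9}$ ($U = \frac{1}{9} \left(-5\right) = - \frac{5}{9} \approx -0.55556$)
$o{\left(P \right)} = \frac{5}{P}$
$B{\left(S \right)} = 3 + 2 S \left(13 + S\right)$ ($B{\left(S \right)} = 3 + \left(S + S\right) \left(S + 13\right) = 3 + 2 S \left(13 + S\right)$)
$\left(\left(o{\left(-5 \right)} - 25\right) + B{\left(\left(-5 + U\right) + 5 \right)}\right)^{2} = \left(\left(\frac{5}{-5} - 25\right) + \left(3 + 2 \left(\left(-5 - \frac{5}{9}\right) + 5\right)^{2} + 26 \left(\left(-5 - \frac{5}{9}\right) + 5\right)\right)\right)^{2} = \left(\left(5 \left(- \frac{1}{5}\right) - 25\right) + \left(3 + 2 \left(- \frac{50}{9} + 5\right)^{2} + 26 \left(- \frac{50}{9} + 5\right)\right)\right)^{2} = \left(\left(-1 - 25\right) + \left(3 + 2 \left(- \frac{5}{9}\right)^{2} + 26 \left(- \frac{5}{9}\right)\right)\right)^{2} = \left(-26 + \left(3 + 2 \cdot \frac{25}{81} - \frac{130}{9}\right)\right)^{2} = \left(-26 + \left(3 + \frac{50}{81} - \frac{130}{9}\right)\right)^{2} = \left(-26 - \frac{877}{81}\right)^{2} = \left(- \frac{2983}{81}\right)^{2} = \frac{8898289}{6561}$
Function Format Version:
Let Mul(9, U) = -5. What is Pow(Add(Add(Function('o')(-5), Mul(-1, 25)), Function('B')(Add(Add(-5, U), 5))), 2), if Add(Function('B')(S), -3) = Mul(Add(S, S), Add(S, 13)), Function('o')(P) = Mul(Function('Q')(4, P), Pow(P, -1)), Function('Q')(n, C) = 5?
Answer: Rational(8898289, 6561) ≈ 1356.2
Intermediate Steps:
U = Rational(-5, 9) (U = Mul(Rational(1, 9), -5) = Rational(-5, 9) ≈ -0.55556)
Function('o')(P) = Mul(5, Pow(P, -1))
Function('B')(S) = Add(3, Mul(2, S, Add(13, S))) (Function('B')(S) = Add(3, Mul(Add(S, S), Add(S, 13))) = Add(3, Mul(Mul(2, S), Add(13, S))) = Add(3, Mul(2, S, Add(13, S))))
Pow(Add(Add(Function('o')(-5), Mul(-1, 25)), Function('B')(Add(Add(-5, U), 5))), 2) = Pow(Add(Add(Mul(5, Pow(-5, -1)), Mul(-1, 25)), Add(3, Mul(2, Pow(Add(Add(-5, Rational(-5, 9)), 5), 2)), Mul(26, Add(Add(-5, Rational(-5, 9)), 5)))), 2) = Pow(Add(Add(Mul(5, Rational(-1, 5)), -25), Add(3, Mul(2, Pow(Add(Rational(-50, 9), 5), 2)), Mul(26, Add(Rational(-50, 9), 5)))), 2) = Pow(Add(Add(-1, -25), Add(3, Mul(2, Pow(Rational(-5, 9), 2)), Mul(26, Rational(-5, 9)))), 2) = Pow(Add(-26, Add(3, Mul(2, Rational(25, 81)), Rational(-130, 9))), 2) = Pow(Add(-26, Add(3, Rational(50, 81), Rational(-130, 9))), 2) = Pow(Add(-26, Rational(-877, 81)), 2) = Pow(Rational(-2983, 81), 2) = Rational(8898289, 6561)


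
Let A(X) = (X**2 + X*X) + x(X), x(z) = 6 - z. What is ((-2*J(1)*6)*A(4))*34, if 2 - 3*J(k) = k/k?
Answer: -4624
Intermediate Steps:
J(k) = 1/3 (J(k) = 2/3 - k/(3*k) = 2/3 - 1/3*1 = 2/3 - 1/3 = 1/3)
A(X) = 6 - X + 2*X**2 (A(X) = (X**2 + X*X) + (6 - X) = (X**2 + X**2) + (6 - X) = 2*X**2 + (6 - X) = 6 - X + 2*X**2)
((-2*J(1)*6)*A(4))*34 = ((-2*6/3)*(6 - 1*4 + 2*4**2))*34 = ((-2*2)*(6 - 4 + 2*16))*34 = -4*(6 - 4 + 32)*34 = -4*34*34 = -136*34 = -4624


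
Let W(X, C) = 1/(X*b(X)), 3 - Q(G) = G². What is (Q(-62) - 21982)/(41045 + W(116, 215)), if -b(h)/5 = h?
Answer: -1737371440/2761507599 ≈ -0.62914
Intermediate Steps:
b(h) = -5*h
Q(G) = 3 - G²
W(X, C) = -1/(5*X²) (W(X, C) = 1/(X*(-5*X)) = 1/(-5*X²) = -1/(5*X²))
(Q(-62) - 21982)/(41045 + W(116, 215)) = ((3 - 1*(-62)²) - 21982)/(41045 - ⅕/116²) = ((3 - 1*3844) - 21982)/(41045 - ⅕*1/13456) = ((3 - 3844) - 21982)/(41045 - 1/67280) = (-3841 - 21982)/(2761507599/67280) = -25823*67280/2761507599 = -1737371440/2761507599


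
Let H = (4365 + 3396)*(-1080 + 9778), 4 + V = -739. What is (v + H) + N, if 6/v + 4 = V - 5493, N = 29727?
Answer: 70236301199/1040 ≈ 6.7535e+7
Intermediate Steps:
V = -743 (V = -4 - 739 = -743)
H = 67505178 (H = 7761*8698 = 67505178)
v = -1/1040 (v = 6/(-4 + (-743 - 5493)) = 6/(-4 - 6236) = 6/(-6240) = 6*(-1/6240) = -1/1040 ≈ -0.00096154)
(v + H) + N = (-1/1040 + 67505178) + 29727 = 70205385119/1040 + 29727 = 70236301199/1040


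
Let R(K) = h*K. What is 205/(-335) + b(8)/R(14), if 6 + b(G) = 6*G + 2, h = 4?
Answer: 163/938 ≈ 0.17377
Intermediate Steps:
b(G) = -4 + 6*G (b(G) = -6 + (6*G + 2) = -6 + (2 + 6*G) = -4 + 6*G)
R(K) = 4*K
205/(-335) + b(8)/R(14) = 205/(-335) + (-4 + 6*8)/((4*14)) = 205*(-1/335) + (-4 + 48)/56 = -41/67 + 44*(1/56) = -41/67 + 11/14 = 163/938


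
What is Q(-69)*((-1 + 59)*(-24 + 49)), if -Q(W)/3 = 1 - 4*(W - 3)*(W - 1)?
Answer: 87691650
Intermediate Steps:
Q(W) = -3 + 12*(-1 + W)*(-3 + W) (Q(W) = -3*(1 - 4*(W - 3)*(W - 1)) = -3*(1 - 4*(-3 + W)*(-1 + W)) = -3*(1 - 4*(-1 + W)*(-3 + W)) = -3 + 12*(-1 + W)*(-3 + W))
Q(-69)*((-1 + 59)*(-24 + 49)) = (33 - 48*(-69) + 12*(-69)²)*((-1 + 59)*(-24 + 49)) = (33 + 3312 + 12*4761)*(58*25) = (33 + 3312 + 57132)*1450 = 60477*1450 = 87691650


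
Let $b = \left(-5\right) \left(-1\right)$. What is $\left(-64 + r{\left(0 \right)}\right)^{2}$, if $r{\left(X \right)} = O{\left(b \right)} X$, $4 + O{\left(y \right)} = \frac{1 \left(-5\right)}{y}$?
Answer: $4096$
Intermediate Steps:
$b = 5$
$O{\left(y \right)} = -4 - \frac{5}{y}$ ($O{\left(y \right)} = -4 + \frac{1 \left(-5\right)}{y} = -4 - \frac{5}{y}$)
$r{\left(X \right)} = - 5 X$ ($r{\left(X \right)} = \left(-4 - \frac{5}{5}\right) X = \left(-4 - 1\right) X = - 5 X$)
$\left(-64 + r{\left(0 \right)}\right)^{2} = \left(-64 - 0\right)^{2} = \left(-64 + 0\right)^{2} = \left(-64\right)^{2} = 4096$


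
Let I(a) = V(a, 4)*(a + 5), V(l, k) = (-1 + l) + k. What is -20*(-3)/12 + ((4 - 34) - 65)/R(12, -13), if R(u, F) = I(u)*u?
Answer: 3041/612 ≈ 4.9690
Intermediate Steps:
V(l, k) = -1 + k + l
I(a) = (3 + a)*(5 + a) (I(a) = (-1 + 4 + a)*(a + 5) = (3 + a)*(5 + a))
R(u, F) = u*(3 + u)*(5 + u) (R(u, F) = ((3 + u)*(5 + u))*u = u*(3 + u)*(5 + u))
-20*(-3)/12 + ((4 - 34) - 65)/R(12, -13) = -20*(-3)/12 + ((4 - 34) - 65)/((12*(3 + 12)*(5 + 12))) = 60*(1/12) + (-30 - 65)/((12*15*17)) = 5 - 95/3060 = 5 - 95*1/3060 = 5 - 19/612 = 3041/612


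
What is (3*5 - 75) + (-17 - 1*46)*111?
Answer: -7053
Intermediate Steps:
(3*5 - 75) + (-17 - 1*46)*111 = (15 - 75) + (-17 - 46)*111 = -60 - 63*111 = -60 - 6993 = -7053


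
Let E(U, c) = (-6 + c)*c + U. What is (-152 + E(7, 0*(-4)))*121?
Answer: -17545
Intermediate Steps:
E(U, c) = U + c*(-6 + c) (E(U, c) = c*(-6 + c) + U = U + c*(-6 + c))
(-152 + E(7, 0*(-4)))*121 = (-152 + (7 + (0*(-4))² - 0*(-4)))*121 = (-152 + (7 + 0² - 6*0))*121 = (-152 + (7 + 0 + 0))*121 = (-152 + 7)*121 = -145*121 = -17545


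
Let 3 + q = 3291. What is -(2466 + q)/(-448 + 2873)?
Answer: -5754/2425 ≈ -2.3728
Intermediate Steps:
q = 3288 (q = -3 + 3291 = 3288)
-(2466 + q)/(-448 + 2873) = -(2466 + 3288)/(-448 + 2873) = -5754/2425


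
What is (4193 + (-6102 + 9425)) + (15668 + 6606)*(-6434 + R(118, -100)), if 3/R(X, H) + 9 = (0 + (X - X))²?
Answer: -429932474/3 ≈ -1.4331e+8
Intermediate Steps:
R(X, H) = -⅓ (R(X, H) = 3/(-9 + (0 + (X - X))²) = 3/(-9 + (0 + 0)²) = 3/(-9 + 0²) = 3/(-9 + 0) = 3/(-9) = 3*(-⅑) = -⅓)
(4193 + (-6102 + 9425)) + (15668 + 6606)*(-6434 + R(118, -100)) = (4193 + (-6102 + 9425)) + (15668 + 6606)*(-6434 - ⅓) = (4193 + 3323) + 22274*(-19303/3) = 7516 - 429955022/3 = -429932474/3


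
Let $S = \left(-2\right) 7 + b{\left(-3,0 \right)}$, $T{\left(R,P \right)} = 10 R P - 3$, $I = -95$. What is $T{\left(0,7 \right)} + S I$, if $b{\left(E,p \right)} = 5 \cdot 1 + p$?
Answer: $852$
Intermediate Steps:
$T{\left(R,P \right)} = -3 + 10 P R$ ($T{\left(R,P \right)} = 10 P R - 3 = -3 + 10 P R$)
$b{\left(E,p \right)} = 5 + p$
$S = -9$ ($S = \left(-2\right) 7 + \left(5 + 0\right) = -14 + 5 = -9$)
$T{\left(0,7 \right)} + S I = \left(-3 + 10 \cdot 7 \cdot 0\right) - -855 = \left(-3 + 0\right) + 855 = -3 + 855 = 852$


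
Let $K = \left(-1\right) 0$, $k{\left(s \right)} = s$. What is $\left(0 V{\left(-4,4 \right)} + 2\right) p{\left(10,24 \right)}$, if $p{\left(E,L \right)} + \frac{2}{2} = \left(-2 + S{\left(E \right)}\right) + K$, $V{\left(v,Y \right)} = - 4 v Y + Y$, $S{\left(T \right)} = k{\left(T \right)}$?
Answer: $14$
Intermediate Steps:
$S{\left(T \right)} = T$
$V{\left(v,Y \right)} = Y - 4 Y v$ ($V{\left(v,Y \right)} = - 4 Y v + Y = Y - 4 Y v$)
$K = 0$
$p{\left(E,L \right)} = -3 + E$ ($p{\left(E,L \right)} = -1 + \left(\left(-2 + E\right) + 0\right) = -1 + \left(-2 + E\right) = -3 + E$)
$\left(0 V{\left(-4,4 \right)} + 2\right) p{\left(10,24 \right)} = \left(0 \cdot 4 \left(1 - -16\right) + 2\right) \left(-3 + 10\right) = \left(0 \cdot 4 \left(1 + 16\right) + 2\right) 7 = \left(0 \cdot 4 \cdot 17 + 2\right) 7 = \left(0 \cdot 68 + 2\right) 7 = \left(0 + 2\right) 7 = 2 \cdot 7 = 14$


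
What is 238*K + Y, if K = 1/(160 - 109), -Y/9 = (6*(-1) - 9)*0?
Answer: 14/3 ≈ 4.6667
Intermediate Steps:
Y = 0 (Y = -9*(6*(-1) - 9)*0 = -9*(-6 - 9)*0 = -(-135)*0 = -9*0 = 0)
K = 1/51 ≈ 0.019608
238*K + Y = 238*(1/51) + 0 = 14/3 + 0 = 14/3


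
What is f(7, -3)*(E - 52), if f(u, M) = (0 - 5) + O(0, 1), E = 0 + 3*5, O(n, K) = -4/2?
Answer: 259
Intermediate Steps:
O(n, K) = -2 (O(n, K) = -4*½ = -2)
E = 15 (E = 0 + 15 = 15)
f(u, M) = -7 (f(u, M) = (0 - 5) - 2 = -5 - 2 = -7)
f(7, -3)*(E - 52) = -7*(15 - 52) = -7*(-37) = 259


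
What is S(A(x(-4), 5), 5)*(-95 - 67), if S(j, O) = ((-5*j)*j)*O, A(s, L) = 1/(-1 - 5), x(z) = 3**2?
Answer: 225/2 ≈ 112.50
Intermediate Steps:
x(z) = 9
A(s, L) = -1/6 (A(s, L) = 1/(-6) = -1/6)
S(j, O) = -5*O*j**2 (S(j, O) = (-5*j**2)*O = -5*O*j**2)
S(A(x(-4), 5), 5)*(-95 - 67) = (-5*5*(-1/6)**2)*(-95 - 67) = -5*5*1/36*(-162) = -25/36*(-162) = 225/2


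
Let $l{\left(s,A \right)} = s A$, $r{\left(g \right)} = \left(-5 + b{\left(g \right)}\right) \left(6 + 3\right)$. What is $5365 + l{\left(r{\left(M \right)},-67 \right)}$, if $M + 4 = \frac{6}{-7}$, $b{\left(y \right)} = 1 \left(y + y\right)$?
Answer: $\frac{99664}{7} \approx 14238.0$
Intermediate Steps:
$b{\left(y \right)} = 2 y$ ($b{\left(y \right)} = 1 \cdot 2 y = 2 y$)
$M = - \frac{34}{7}$ ($M = -4 + \frac{6}{-7} = -4 + 6 \left(- \frac{1}{7}\right) = -4 - \frac{6}{7} = - \frac{34}{7} \approx -4.8571$)
$r{\left(g \right)} = -45 + 18 g$ ($r{\left(g \right)} = \left(-5 + 2 g\right) \left(6 + 3\right) = \left(-5 + 2 g\right) 9 = -45 + 18 g$)
$l{\left(s,A \right)} = A s$
$5365 + l{\left(r{\left(M \right)},-67 \right)} = 5365 - 67 \left(-45 + 18 \left(- \frac{34}{7}\right)\right) = 5365 - 67 \left(-45 - \frac{612}{7}\right) = 5365 - - \frac{62109}{7} = 5365 + \frac{62109}{7} = \frac{99664}{7}$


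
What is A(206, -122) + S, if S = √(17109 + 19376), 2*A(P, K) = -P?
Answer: -103 + √36485 ≈ 88.010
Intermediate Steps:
A(P, K) = -P/2 (A(P, K) = (-P)/2 = -P/2)
S = √36485 ≈ 191.01
A(206, -122) + S = -½*206 + √36485 = -103 + √36485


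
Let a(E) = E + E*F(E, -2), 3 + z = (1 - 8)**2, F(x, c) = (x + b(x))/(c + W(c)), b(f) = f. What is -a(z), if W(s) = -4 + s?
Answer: 483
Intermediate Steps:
F(x, c) = 2*x/(-4 + 2*c) (F(x, c) = (x + x)/(c + (-4 + c)) = (2*x)/(-4 + 2*c) = 2*x/(-4 + 2*c))
z = 46 (z = -3 + (1 - 8)**2 = -3 + (-7)**2 = -3 + 49 = 46)
a(E) = E - E**2/4 (a(E) = E + E*(E/(-2 - 2)) = E + E*(E/(-4)) = E + E*(E*(-1/4)) = E + E*(-E/4) = E - E**2/4)
-a(z) = -46*(4 - 1*46)/4 = -46*(4 - 46)/4 = -46*(-42)/4 = -1*(-483) = 483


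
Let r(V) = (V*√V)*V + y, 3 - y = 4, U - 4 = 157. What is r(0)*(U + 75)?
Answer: -236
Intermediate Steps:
U = 161 (U = 4 + 157 = 161)
y = -1 (y = 3 - 1*4 = 3 - 4 = -1)
r(V) = -1 + V^(5/2) (r(V) = (V*√V)*V - 1 = V^(3/2)*V - 1 = V^(5/2) - 1 = -1 + V^(5/2))
r(0)*(U + 75) = (-1 + 0^(5/2))*(161 + 75) = (-1 + 0)*236 = -1*236 = -236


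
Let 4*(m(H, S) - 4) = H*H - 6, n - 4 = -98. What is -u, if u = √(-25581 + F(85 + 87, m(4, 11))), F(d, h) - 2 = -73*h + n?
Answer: -I*√104590/2 ≈ -161.7*I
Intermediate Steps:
n = -94 (n = 4 - 98 = -94)
m(H, S) = 5/2 + H²/4 (m(H, S) = 4 + (H*H - 6)/4 = 4 + (H² - 6)/4 = 4 + (-6 + H²)/4 = 4 + (-3/2 + H²/4) = 5/2 + H²/4)
F(d, h) = -92 - 73*h (F(d, h) = 2 + (-73*h - 94) = 2 + (-94 - 73*h) = -92 - 73*h)
u = I*√104590/2 (u = √(-25581 + (-92 - 73*(5/2 + (¼)*4²))) = √(-25581 + (-92 - 73*(5/2 + (¼)*16))) = √(-25581 + (-92 - 73*(5/2 + 4))) = √(-25581 + (-92 - 73*13/2)) = √(-25581 + (-92 - 949/2)) = √(-25581 - 1133/2) = √(-52295/2) = I*√104590/2 ≈ 161.7*I)
-u = -I*√104590/2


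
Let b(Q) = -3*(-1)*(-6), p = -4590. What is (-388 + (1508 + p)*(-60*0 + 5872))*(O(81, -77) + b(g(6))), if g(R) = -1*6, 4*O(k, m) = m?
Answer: 674146477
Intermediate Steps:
O(k, m) = m/4
g(R) = -6
b(Q) = -18 (b(Q) = 3*(-6) = -18)
(-388 + (1508 + p)*(-60*0 + 5872))*(O(81, -77) + b(g(6))) = (-388 + (1508 - 4590)*(-60*0 + 5872))*((¼)*(-77) - 18) = (-388 - 3082*(0 + 5872))*(-77/4 - 18) = (-388 - 3082*5872)*(-149/4) = (-388 - 18097504)*(-149/4) = -18097892*(-149/4) = 674146477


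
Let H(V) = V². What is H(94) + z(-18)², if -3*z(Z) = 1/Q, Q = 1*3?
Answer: 715717/81 ≈ 8836.0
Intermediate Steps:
Q = 3
z(Z) = -⅑ (z(Z) = -⅓/3 = -⅓*⅓ = -⅑)
H(94) + z(-18)² = 94² + (-⅑)² = 8836 + 1/81 = 715717/81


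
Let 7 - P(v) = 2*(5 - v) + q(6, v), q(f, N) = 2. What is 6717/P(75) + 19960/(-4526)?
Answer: 13753471/328135 ≈ 41.914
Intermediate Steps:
P(v) = -5 + 2*v (P(v) = 7 - (2*(5 - v) + 2) = 7 - ((10 - 2*v) + 2) = 7 - (12 - 2*v) = 7 + (-12 + 2*v) = -5 + 2*v)
6717/P(75) + 19960/(-4526) = 6717/(-5 + 2*75) + 19960/(-4526) = 6717/(-5 + 150) + 19960*(-1/4526) = 6717/145 - 9980/2263 = 13753471/328135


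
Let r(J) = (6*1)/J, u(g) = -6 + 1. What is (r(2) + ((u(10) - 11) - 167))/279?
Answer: -20/31 ≈ -0.64516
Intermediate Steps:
u(g) = -5
r(J) = 6/J
(r(2) + ((u(10) - 11) - 167))/279 = (6/2 + ((-5 - 11) - 167))/279 = (6*(½) + (-16 - 167))*(1/279) = (3 - 183)*(1/279) = -180*1/279 = -20/31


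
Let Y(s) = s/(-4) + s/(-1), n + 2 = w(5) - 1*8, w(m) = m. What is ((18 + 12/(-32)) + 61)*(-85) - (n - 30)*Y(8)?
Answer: -56265/8 ≈ -7033.1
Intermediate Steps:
n = -5 (n = -2 + (5 - 1*8) = -2 + (5 - 8) = -2 - 3 = -5)
Y(s) = -5*s/4 (Y(s) = s*(-¼) + s*(-1) = -s/4 - s = -5*s/4)
((18 + 12/(-32)) + 61)*(-85) - (n - 30)*Y(8) = ((18 + 12/(-32)) + 61)*(-85) - (-5 - 30)*(-5/4*8) = ((18 + 12*(-1/32)) + 61)*(-85) - (-35)*(-10) = ((18 - 3/8) + 61)*(-85) - 1*350 = (141/8 + 61)*(-85) - 350 = (629/8)*(-85) - 350 = -53465/8 - 350 = -56265/8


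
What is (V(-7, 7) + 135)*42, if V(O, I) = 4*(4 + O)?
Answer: 5166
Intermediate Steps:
V(O, I) = 16 + 4*O
(V(-7, 7) + 135)*42 = ((16 + 4*(-7)) + 135)*42 = ((16 - 28) + 135)*42 = (-12 + 135)*42 = 123*42 = 5166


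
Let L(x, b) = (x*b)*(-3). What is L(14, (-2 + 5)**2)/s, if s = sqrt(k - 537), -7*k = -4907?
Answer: -189*sqrt(41)/41 ≈ -29.517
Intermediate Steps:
k = 701 (k = -1/7*(-4907) = 701)
L(x, b) = -3*b*x (L(x, b) = (b*x)*(-3) = -3*b*x)
s = 2*sqrt(41) (s = sqrt(701 - 537) = sqrt(164) = 2*sqrt(41) ≈ 12.806)
L(14, (-2 + 5)**2)/s = (-3*(-2 + 5)**2*14)/((2*sqrt(41))) = (-3*3**2*14)*(sqrt(41)/82) = (-3*9*14)*(sqrt(41)/82) = -189*sqrt(41)/41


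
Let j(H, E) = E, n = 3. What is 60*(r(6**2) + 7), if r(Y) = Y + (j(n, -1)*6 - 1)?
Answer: 2160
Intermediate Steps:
r(Y) = -7 + Y (r(Y) = Y + (-1*6 - 1) = Y + (-6 - 1) = Y - 7 = -7 + Y)
60*(r(6**2) + 7) = 60*((-7 + 6**2) + 7) = 60*((-7 + 36) + 7) = 60*(29 + 7) = 60*36 = 2160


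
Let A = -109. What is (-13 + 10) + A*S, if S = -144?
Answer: 15693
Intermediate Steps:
(-13 + 10) + A*S = (-13 + 10) - 109*(-144) = -3 + 15696 = 15693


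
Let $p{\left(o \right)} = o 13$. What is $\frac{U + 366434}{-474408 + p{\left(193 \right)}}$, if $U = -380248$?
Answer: $\frac{13814}{471899} \approx 0.029273$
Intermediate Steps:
$p{\left(o \right)} = 13 o$
$\frac{U + 366434}{-474408 + p{\left(193 \right)}} = \frac{-380248 + 366434}{-474408 + 13 \cdot 193} = - \frac{13814}{-474408 + 2509} = - \frac{13814}{-471899} = \left(-13814\right) \left(- \frac{1}{471899}\right) = \frac{13814}{471899}$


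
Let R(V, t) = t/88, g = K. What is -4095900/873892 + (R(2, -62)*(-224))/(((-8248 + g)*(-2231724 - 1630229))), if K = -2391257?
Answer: -104378411243046042997/22269942761869047795 ≈ -4.6870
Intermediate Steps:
g = -2391257
R(V, t) = t/88 (R(V, t) = t*(1/88) = t/88)
-4095900/873892 + (R(2, -62)*(-224))/(((-8248 + g)*(-2231724 - 1630229))) = -4095900/873892 + (((1/88)*(-62))*(-224))/(((-8248 - 2391257)*(-2231724 - 1630229))) = -4095900*1/873892 + (-31/44*(-224))/((-2399505*(-3861953))) = -1023975/218473 + (1736/11)/9266775533265 = -1023975/218473 + (1736/11)*(1/9266775533265) = -1023975/218473 + 1736/101934530865915 = -104378411243046042997/22269942761869047795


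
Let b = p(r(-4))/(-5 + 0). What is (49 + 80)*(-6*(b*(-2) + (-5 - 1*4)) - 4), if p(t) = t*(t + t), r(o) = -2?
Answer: 19866/5 ≈ 3973.2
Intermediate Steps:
p(t) = 2*t² (p(t) = t*(2*t) = 2*t²)
b = -8/5 (b = (2*(-2)²)/(-5 + 0) = (2*4)/(-5) = 8*(-⅕) = -8/5 ≈ -1.6000)
(49 + 80)*(-6*(b*(-2) + (-5 - 1*4)) - 4) = (49 + 80)*(-6*(-8/5*(-2) + (-5 - 1*4)) - 4) = 129*(-6*(16/5 + (-5 - 4)) - 4) = 129*(-6*(16/5 - 9) - 4) = 129*(-6*(-29/5) - 4) = 129*(174/5 - 4) = 129*(154/5) = 19866/5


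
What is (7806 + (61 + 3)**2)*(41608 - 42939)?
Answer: -15841562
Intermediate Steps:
(7806 + (61 + 3)**2)*(41608 - 42939) = (7806 + 64**2)*(-1331) = (7806 + 4096)*(-1331) = 11902*(-1331) = -15841562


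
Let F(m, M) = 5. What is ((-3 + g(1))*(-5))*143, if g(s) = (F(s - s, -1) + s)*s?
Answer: -2145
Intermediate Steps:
g(s) = s*(5 + s) (g(s) = (5 + s)*s = s*(5 + s))
((-3 + g(1))*(-5))*143 = ((-3 + 1*(5 + 1))*(-5))*143 = ((-3 + 1*6)*(-5))*143 = ((-3 + 6)*(-5))*143 = (3*(-5))*143 = -15*143 = -2145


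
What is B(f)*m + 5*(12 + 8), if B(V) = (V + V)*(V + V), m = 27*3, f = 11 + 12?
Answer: 171496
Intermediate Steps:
f = 23
m = 81
B(V) = 4*V² (B(V) = (2*V)*(2*V) = 4*V²)
B(f)*m + 5*(12 + 8) = (4*23²)*81 + 5*(12 + 8) = (4*529)*81 + 5*20 = 2116*81 + 100 = 171396 + 100 = 171496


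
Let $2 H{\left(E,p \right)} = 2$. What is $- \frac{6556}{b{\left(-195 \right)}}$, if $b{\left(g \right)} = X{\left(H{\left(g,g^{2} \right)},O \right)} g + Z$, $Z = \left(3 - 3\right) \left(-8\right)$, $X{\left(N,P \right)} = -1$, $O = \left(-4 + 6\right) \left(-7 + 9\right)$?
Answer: $- \frac{6556}{195} \approx -33.62$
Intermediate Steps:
$H{\left(E,p \right)} = 1$ ($H{\left(E,p \right)} = \frac{1}{2} \cdot 2 = 1$)
$O = 4$ ($O = 2 \cdot 2 = 4$)
$Z = 0$ ($Z = 0 \left(-8\right) = 0$)
$b{\left(g \right)} = - g$ ($b{\left(g \right)} = - g + 0 = - g$)
$- \frac{6556}{b{\left(-195 \right)}} = - \frac{6556}{\left(-1\right) \left(-195\right)} = - \frac{6556}{195}$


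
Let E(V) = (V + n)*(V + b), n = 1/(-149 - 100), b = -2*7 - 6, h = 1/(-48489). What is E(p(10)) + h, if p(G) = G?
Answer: -134099051/1341529 ≈ -99.960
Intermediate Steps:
h = -1/48489 ≈ -2.0623e-5
b = -20 (b = -14 - 6 = -20)
n = -1/249 (n = 1/(-249) = -1/249 ≈ -0.0040161)
E(V) = (-20 + V)*(-1/249 + V) (E(V) = (V - 1/249)*(V - 20) = (-1/249 + V)*(-20 + V) = (-20 + V)*(-1/249 + V))
E(p(10)) + h = (20/249 + 10**2 - 4981/249*10) - 1/48489 = (20/249 + 100 - 49810/249) - 1/48489 = -24890/249 - 1/48489 = -134099051/1341529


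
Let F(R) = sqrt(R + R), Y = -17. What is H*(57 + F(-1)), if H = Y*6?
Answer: -5814 - 102*I*sqrt(2) ≈ -5814.0 - 144.25*I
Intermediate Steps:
F(R) = sqrt(2)*sqrt(R) (F(R) = sqrt(2*R) = sqrt(2)*sqrt(R))
H = -102 (H = -17*6 = -102)
H*(57 + F(-1)) = -102*(57 + sqrt(2)*sqrt(-1)) = -102*(57 + sqrt(2)*I) = -102*(57 + I*sqrt(2)) = -5814 - 102*I*sqrt(2)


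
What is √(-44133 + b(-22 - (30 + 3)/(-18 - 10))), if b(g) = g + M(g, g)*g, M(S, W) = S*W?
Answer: 5*I*√326877593/392 ≈ 230.61*I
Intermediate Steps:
b(g) = g + g³ (b(g) = g + (g*g)*g = g + g²*g = g + g³)
√(-44133 + b(-22 - (30 + 3)/(-18 - 10))) = √(-44133 + ((-22 - (30 + 3)/(-18 - 10)) + (-22 - (30 + 3)/(-18 - 10))³)) = √(-44133 + ((-22 - 33/(-28)) + (-22 - 33/(-28))³)) = √(-44133 + ((-22 - 33*(-1)/28) + (-22 - 33*(-1)/28)³)) = √(-44133 + ((-22 - 1*(-33/28)) + (-22 - 1*(-33/28))³)) = √(-44133 + ((-22 + 33/28) + (-22 + 33/28)³)) = √(-44133 + (-583/28 + (-583/28)³)) = √(-44133 + (-583/28 - 198155287/21952)) = √(-44133 - 198612359/21952) = √(-1167419975/21952) = 5*I*√326877593/392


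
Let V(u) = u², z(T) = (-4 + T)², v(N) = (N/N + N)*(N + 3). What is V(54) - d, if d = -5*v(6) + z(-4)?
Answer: 3167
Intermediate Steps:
v(N) = (1 + N)*(3 + N)
d = -251 (d = -5*(3 + 6² + 4*6) + (-4 - 4)² = -5*(3 + 36 + 24) + (-8)² = -5*63 + 64 = -315 + 64 = -251)
V(54) - d = 54² - 1*(-251) = 2916 + 251 = 3167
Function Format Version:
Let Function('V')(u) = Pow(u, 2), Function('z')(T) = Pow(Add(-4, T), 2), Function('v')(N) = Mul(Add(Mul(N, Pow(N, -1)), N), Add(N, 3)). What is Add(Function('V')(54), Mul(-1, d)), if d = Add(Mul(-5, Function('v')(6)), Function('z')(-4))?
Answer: 3167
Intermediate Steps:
Function('v')(N) = Mul(Add(1, N), Add(3, N))
d = -251 (d = Add(Mul(-5, Add(3, Pow(6, 2), Mul(4, 6))), Pow(Add(-4, -4), 2)) = Add(Mul(-5, Add(3, 36, 24)), Pow(-8, 2)) = Add(Mul(-5, 63), 64) = Add(-315, 64) = -251)
Add(Function('V')(54), Mul(-1, d)) = Add(Pow(54, 2), Mul(-1, -251)) = Add(2916, 251) = 3167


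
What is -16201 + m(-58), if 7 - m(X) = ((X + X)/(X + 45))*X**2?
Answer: -600746/13 ≈ -46211.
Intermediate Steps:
m(X) = 7 - 2*X**3/(45 + X) (m(X) = 7 - (X + X)/(X + 45)*X**2 = 7 - (2*X)/(45 + X)*X**2 = 7 - 2*X/(45 + X)*X**2 = 7 - 2*X**3/(45 + X))
-16201 + m(-58) = -16201 + (315 - 2*(-58)**3 + 7*(-58))/(45 - 58) = -16201 + (315 - 2*(-195112) - 406)/(-13) = -16201 - (315 + 390224 - 406)/13 = -16201 - 1/13*390133 = -16201 - 390133/13 = -600746/13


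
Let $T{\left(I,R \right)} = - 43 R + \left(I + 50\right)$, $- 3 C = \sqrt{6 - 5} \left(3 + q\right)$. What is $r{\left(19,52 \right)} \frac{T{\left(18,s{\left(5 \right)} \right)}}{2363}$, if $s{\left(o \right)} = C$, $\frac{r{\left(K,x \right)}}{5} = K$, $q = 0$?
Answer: $\frac{10545}{2363} \approx 4.4625$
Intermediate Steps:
$r{\left(K,x \right)} = 5 K$
$C = -1$ ($C = - \frac{\sqrt{6 - 5} \left(3 + 0\right)}{3} = - \frac{\sqrt{1} \cdot 3}{3} = - \frac{1 \cdot 3}{3} = \left(- \frac{1}{3}\right) 3 = -1$)
$s{\left(o \right)} = -1$
$T{\left(I,R \right)} = 50 + I - 43 R$ ($T{\left(I,R \right)} = - 43 R + \left(50 + I\right) = 50 + I - 43 R$)
$r{\left(19,52 \right)} \frac{T{\left(18,s{\left(5 \right)} \right)}}{2363} = 5 \cdot 19 \frac{50 + 18 - -43}{2363} = 95 \left(50 + 18 + 43\right) \frac{1}{2363} = 95 \cdot 111 \cdot \frac{1}{2363} = 95 \cdot \frac{111}{2363} = \frac{10545}{2363}$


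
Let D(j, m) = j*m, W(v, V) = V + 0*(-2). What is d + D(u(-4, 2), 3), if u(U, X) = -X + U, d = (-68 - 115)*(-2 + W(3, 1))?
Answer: 165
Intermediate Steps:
W(v, V) = V (W(v, V) = V + 0 = V)
d = 183 (d = (-68 - 115)*(-2 + 1) = -183*(-1) = 183)
u(U, X) = U - X
d + D(u(-4, 2), 3) = 183 + (-4 - 1*2)*3 = 183 + (-4 - 2)*3 = 183 - 6*3 = 183 - 18 = 165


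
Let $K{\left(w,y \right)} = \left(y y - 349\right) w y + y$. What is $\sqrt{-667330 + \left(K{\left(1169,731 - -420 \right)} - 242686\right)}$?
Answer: $19 \sqrt{4936494243} \approx 1.3349 \cdot 10^{6}$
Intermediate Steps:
$K{\left(w,y \right)} = y + w y \left(-349 + y^{2}\right)$ ($K{\left(w,y \right)} = \left(y^{2} - 349\right) w y + y = \left(-349 + y^{2}\right) w y + y = w \left(-349 + y^{2}\right) y + y = w y \left(-349 + y^{2}\right) + y = y + w y \left(-349 + y^{2}\right)$)
$\sqrt{-667330 + \left(K{\left(1169,731 - -420 \right)} - 242686\right)} = \sqrt{-667330 - \left(242686 - \left(731 - -420\right) \left(1 - 407981 + 1169 \left(731 - -420\right)^{2}\right)\right)} = \sqrt{-667330 - \left(242686 - \left(731 + 420\right) \left(1 - 407981 + 1169 \left(731 + 420\right)^{2}\right)\right)} = \sqrt{-667330 - \left(242686 - 1151 \left(1 - 407981 + 1169 \cdot 1151^{2}\right)\right)} = \sqrt{-667330 - \left(242686 - 1151 \left(1 - 407981 + 1169 \cdot 1324801\right)\right)} = \sqrt{-667330 - \left(242686 - 1151 \left(1 - 407981 + 1548692369\right)\right)} = \sqrt{-667330 + \left(1151 \cdot 1548284389 - 242686\right)} = \sqrt{-667330 + \left(1782075331739 - 242686\right)} = \sqrt{-667330 + 1782075089053} = \sqrt{1782074421723} = 19 \sqrt{4936494243}$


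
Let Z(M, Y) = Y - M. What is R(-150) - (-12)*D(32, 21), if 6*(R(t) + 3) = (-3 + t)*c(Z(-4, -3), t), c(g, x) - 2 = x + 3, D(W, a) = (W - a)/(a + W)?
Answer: 391881/106 ≈ 3697.0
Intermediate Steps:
D(W, a) = (W - a)/(W + a)
c(g, x) = 5 + x (c(g, x) = 2 + (x + 3) = 2 + (3 + x) = 5 + x)
R(t) = -3 + (-3 + t)*(5 + t)/6 (R(t) = -3 + ((-3 + t)*(5 + t))/6 = -3 + (-3 + t)*(5 + t)/6)
R(-150) - (-12)*D(32, 21) = (-11/2 + (⅓)*(-150) + (⅙)*(-150)²) - (-12)*(32 - 1*21)/(32 + 21) = (-11/2 - 50 + (⅙)*22500) - (-12)*(32 - 21)/53 = (-11/2 - 50 + 3750) - (-12)*(1/53)*11 = 7389/2 - (-12)*11/53 = 7389/2 - 1*(-132/53) = 7389/2 + 132/53 = 391881/106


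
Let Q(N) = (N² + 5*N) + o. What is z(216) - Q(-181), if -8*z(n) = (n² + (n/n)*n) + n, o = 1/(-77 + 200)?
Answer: -4642267/123 ≈ -37742.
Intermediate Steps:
o = 1/123 ≈ 0.0081301
z(n) = -n/4 - n²/8 (z(n) = -((n² + (n/n)*n) + n)/8 = -((n² + 1*n) + n)/8 = -((n² + n) + n)/8 = -((n + n²) + n)/8 = -(n² + 2*n)/8 = -n/4 - n²/8)
Q(N) = 1/123 + N² + 5*N (Q(N) = (N² + 5*N) + 1/123 = 1/123 + N² + 5*N)
z(216) - Q(-181) = -⅛*216*(2 + 216) - (1/123 + (-181)² + 5*(-181)) = -⅛*216*218 - (1/123 + 32761 - 905) = -5886 - 1*3918289/123 = -5886 - 3918289/123 = -4642267/123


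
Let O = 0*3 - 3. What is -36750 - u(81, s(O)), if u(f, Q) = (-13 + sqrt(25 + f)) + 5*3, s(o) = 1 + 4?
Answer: -36752 - sqrt(106) ≈ -36762.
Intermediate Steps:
O = -3 (O = 0 - 3 = -3)
s(o) = 5
u(f, Q) = 2 + sqrt(25 + f) (u(f, Q) = (-13 + sqrt(25 + f)) + 15 = 2 + sqrt(25 + f))
-36750 - u(81, s(O)) = -36750 - (2 + sqrt(25 + 81)) = -36750 - (2 + sqrt(106)) = -36750 + (-2 - sqrt(106)) = -36752 - sqrt(106)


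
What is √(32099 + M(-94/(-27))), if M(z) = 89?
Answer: 2*√8047 ≈ 179.41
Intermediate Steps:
√(32099 + M(-94/(-27))) = √(32099 + 89) = √32188 = 2*√8047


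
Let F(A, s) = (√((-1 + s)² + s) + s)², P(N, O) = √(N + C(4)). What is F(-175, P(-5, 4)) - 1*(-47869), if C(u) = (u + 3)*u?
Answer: 47916 - √23 + 2*√(552 - 23*√23) ≈ 47953.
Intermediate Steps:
C(u) = u*(3 + u) (C(u) = (3 + u)*u = u*(3 + u))
P(N, O) = √(28 + N) (P(N, O) = √(N + 4*(3 + 4)) = √(N + 4*7) = √(N + 28) = √(28 + N))
F(A, s) = (s + √(s + (-1 + s)²))² (F(A, s) = (√(s + (-1 + s)²) + s)² = (s + √(s + (-1 + s)²))²)
F(-175, P(-5, 4)) - 1*(-47869) = (√(28 - 5) + √(√(28 - 5) + (-1 + √(28 - 5))²))² - 1*(-47869) = (√23 + √(√23 + (-1 + √23)²))² + 47869 = 47869 + (√23 + √(√23 + (-1 + √23)²))²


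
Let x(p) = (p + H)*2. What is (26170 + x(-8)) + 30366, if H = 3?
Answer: 56526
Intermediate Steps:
x(p) = 6 + 2*p (x(p) = (p + 3)*2 = (3 + p)*2 = 6 + 2*p)
(26170 + x(-8)) + 30366 = (26170 + (6 + 2*(-8))) + 30366 = (26170 + (6 - 16)) + 30366 = (26170 - 10) + 30366 = 26160 + 30366 = 56526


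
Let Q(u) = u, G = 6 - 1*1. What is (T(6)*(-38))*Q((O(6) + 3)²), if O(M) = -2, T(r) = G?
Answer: -190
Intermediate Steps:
G = 5 (G = 6 - 1 = 5)
T(r) = 5
(T(6)*(-38))*Q((O(6) + 3)²) = (5*(-38))*(-2 + 3)² = -190*1² = -190*1 = -190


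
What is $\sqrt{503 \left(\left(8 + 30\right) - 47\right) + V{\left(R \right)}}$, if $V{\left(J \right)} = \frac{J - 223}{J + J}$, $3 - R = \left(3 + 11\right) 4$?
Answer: $\frac{i \sqrt{12709029}}{53} \approx 67.264 i$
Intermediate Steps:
$R = -53$ ($R = 3 - \left(3 + 11\right) 4 = 3 - 14 \cdot 4 = 3 - 56 = -53$)
$V{\left(J \right)} = \frac{-223 + J}{2 J}$
$\sqrt{503 \left(\left(8 + 30\right) - 47\right) + V{\left(R \right)}} = \sqrt{503 \left(\left(8 + 30\right) - 47\right) + \frac{-223 - 53}{2 \left(-53\right)}} = \sqrt{503 \left(38 - 47\right) + \frac{1}{2} \left(- \frac{1}{53}\right) \left(-276\right)} = \sqrt{503 \left(-9\right) + \frac{138}{53}} = \sqrt{-4527 + \frac{138}{53}} = \sqrt{- \frac{239793}{53}} = \frac{i \sqrt{12709029}}{53}$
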